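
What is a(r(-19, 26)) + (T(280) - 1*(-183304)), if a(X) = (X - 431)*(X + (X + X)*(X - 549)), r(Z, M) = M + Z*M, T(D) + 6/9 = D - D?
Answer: -2565494558/3 ≈ -8.5516e+8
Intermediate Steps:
T(D) = -⅔ (T(D) = -⅔ + (D - D) = -⅔ + 0 = -⅔)
r(Z, M) = M + M*Z
a(X) = (-431 + X)*(X + 2*X*(-549 + X)) (a(X) = (-431 + X)*(X + (2*X)*(-549 + X)) = (-431 + X)*(X + 2*X*(-549 + X)))
a(r(-19, 26)) + (T(280) - 1*(-183304)) = (26*(1 - 19))*(472807 - 50934*(1 - 19) + 2*(26*(1 - 19))²) + (-⅔ - 1*(-183304)) = (26*(-18))*(472807 - 50934*(-18) + 2*(26*(-18))²) + (-⅔ + 183304) = -468*(472807 - 1959*(-468) + 2*(-468)²) + 549910/3 = -468*(472807 + 916812 + 2*219024) + 549910/3 = -468*(472807 + 916812 + 438048) + 549910/3 = -468*1827667 + 549910/3 = -855348156 + 549910/3 = -2565494558/3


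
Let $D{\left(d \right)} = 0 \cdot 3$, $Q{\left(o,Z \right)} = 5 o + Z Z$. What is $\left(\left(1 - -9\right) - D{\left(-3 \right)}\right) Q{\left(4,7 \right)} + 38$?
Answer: $728$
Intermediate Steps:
$Q{\left(o,Z \right)} = Z^{2} + 5 o$ ($Q{\left(o,Z \right)} = 5 o + Z^{2} = Z^{2} + 5 o$)
$D{\left(d \right)} = 0$
$\left(\left(1 - -9\right) - D{\left(-3 \right)}\right) Q{\left(4,7 \right)} + 38 = \left(\left(1 - -9\right) - 0\right) \left(7^{2} + 5 \cdot 4\right) + 38 = \left(\left(1 + 9\right) + 0\right) \left(49 + 20\right) + 38 = \left(10 + 0\right) 69 + 38 = 10 \cdot 69 + 38 = 690 + 38 = 728$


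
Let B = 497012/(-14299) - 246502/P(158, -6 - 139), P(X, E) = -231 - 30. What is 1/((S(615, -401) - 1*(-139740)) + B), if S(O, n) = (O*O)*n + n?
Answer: -3732039/565508317166588 ≈ -6.5994e-9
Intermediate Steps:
P(X, E) = -261
S(O, n) = n + n*O² (S(O, n) = O²*n + n = n*O² + n = n + n*O²)
B = 3395011966/3732039 (B = 497012/(-14299) - 246502/(-261) = 497012*(-1/14299) - 246502*(-1/261) = -497012/14299 + 246502/261 = 3395011966/3732039 ≈ 909.69)
1/((S(615, -401) - 1*(-139740)) + B) = 1/((-401*(1 + 615²) - 1*(-139740)) + 3395011966/3732039) = 1/((-401*(1 + 378225) + 139740) + 3395011966/3732039) = 1/((-401*378226 + 139740) + 3395011966/3732039) = 1/((-151668626 + 139740) + 3395011966/3732039) = 1/(-151528886 + 3395011966/3732039) = 1/(-565508317166588/3732039) = -3732039/565508317166588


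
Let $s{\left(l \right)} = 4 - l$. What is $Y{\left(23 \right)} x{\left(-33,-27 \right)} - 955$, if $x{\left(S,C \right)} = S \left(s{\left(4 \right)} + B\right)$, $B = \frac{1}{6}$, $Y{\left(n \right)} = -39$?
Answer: $- \frac{1481}{2} \approx -740.5$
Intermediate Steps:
$B = \frac{1}{6} \approx 0.16667$
$x{\left(S,C \right)} = \frac{S}{6}$ ($x{\left(S,C \right)} = S \left(\left(4 - 4\right) + \frac{1}{6}\right) = S \left(0 + \frac{1}{6}\right) = S \frac{1}{6} = \frac{S}{6}$)
$Y{\left(23 \right)} x{\left(-33,-27 \right)} - 955 = - 39 \cdot \frac{1}{6} \left(-33\right) - 955 = \left(-39\right) \left(- \frac{11}{2}\right) - 955 = \frac{429}{2} - 955 = - \frac{1481}{2}$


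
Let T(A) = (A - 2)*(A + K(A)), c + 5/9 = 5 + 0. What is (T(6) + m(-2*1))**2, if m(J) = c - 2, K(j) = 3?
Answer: 119716/81 ≈ 1478.0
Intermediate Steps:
c = 40/9 (c = -5/9 + (5 + 0) = -5/9 + 5 = 40/9 ≈ 4.4444)
T(A) = (-2 + A)*(3 + A) (T(A) = (A - 2)*(A + 3) = (-2 + A)*(3 + A))
m(J) = 22/9 (m(J) = 40/9 - 2 = 22/9)
(T(6) + m(-2*1))**2 = ((-6 + 6 + 6**2) + 22/9)**2 = ((-6 + 6 + 36) + 22/9)**2 = (36 + 22/9)**2 = (346/9)**2 = 119716/81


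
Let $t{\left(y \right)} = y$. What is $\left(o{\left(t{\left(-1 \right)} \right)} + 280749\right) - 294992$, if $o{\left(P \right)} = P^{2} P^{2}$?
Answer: $-14242$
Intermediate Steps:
$o{\left(P \right)} = P^{4}$
$\left(o{\left(t{\left(-1 \right)} \right)} + 280749\right) - 294992 = \left(\left(-1\right)^{4} + 280749\right) - 294992 = \left(1 + 280749\right) - 294992 = 280750 - 294992 = -14242$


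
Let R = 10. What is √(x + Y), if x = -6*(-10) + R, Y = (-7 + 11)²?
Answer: √86 ≈ 9.2736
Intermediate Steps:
Y = 16 (Y = 4² = 16)
x = 70 (x = -6*(-10) + 10 = 60 + 10 = 70)
√(x + Y) = √(70 + 16) = √86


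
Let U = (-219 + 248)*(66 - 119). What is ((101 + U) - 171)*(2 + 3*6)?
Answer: -32140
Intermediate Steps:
U = -1537 (U = 29*(-53) = -1537)
((101 + U) - 171)*(2 + 3*6) = ((101 - 1537) - 171)*(2 + 3*6) = (-1436 - 171)*(2 + 18) = -1607*20 = -32140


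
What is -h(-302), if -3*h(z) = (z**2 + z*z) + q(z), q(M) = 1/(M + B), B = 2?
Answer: 54722399/900 ≈ 60803.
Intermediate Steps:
q(M) = 1/(2 + M) (q(M) = 1/(M + 2) = 1/(2 + M))
h(z) = -2*z**2/3 - 1/(3*(2 + z)) (h(z) = -((z**2 + z*z) + 1/(2 + z))/3 = -((z**2 + z**2) + 1/(2 + z))/3 = -(2*z**2 + 1/(2 + z))/3 = -(1/(2 + z) + 2*z**2)/3 = -2*z**2/3 - 1/(3*(2 + z)))
-h(-302) = -(-1 + 2*(-302)**2*(-2 - 1*(-302)))/(3*(2 - 302)) = -(-1 + 2*91204*(-2 + 302))/(3*(-300)) = -(-1)*(-1 + 2*91204*300)/(3*300) = -(-1)*(-1 + 54722400)/(3*300) = -(-1)*54722399/(3*300) = -1*(-54722399/900) = 54722399/900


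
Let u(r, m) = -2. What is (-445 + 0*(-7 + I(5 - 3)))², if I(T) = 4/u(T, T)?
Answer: 198025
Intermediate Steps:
I(T) = -2 (I(T) = 4/(-2) = 4*(-½) = -2)
(-445 + 0*(-7 + I(5 - 3)))² = (-445 + 0*(-7 - 2))² = (-445 + 0*(-9))² = (-445 + 0)² = (-445)² = 198025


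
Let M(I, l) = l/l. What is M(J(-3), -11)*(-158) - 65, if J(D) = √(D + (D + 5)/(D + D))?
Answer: -223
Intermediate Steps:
J(D) = √(D + (5 + D)/(2*D)) (J(D) = √(D + (5 + D)/((2*D))) = √(D + (5 + D)*(1/(2*D))) = √(D + (5 + D)/(2*D)))
M(I, l) = 1
M(J(-3), -11)*(-158) - 65 = 1*(-158) - 65 = -158 - 65 = -223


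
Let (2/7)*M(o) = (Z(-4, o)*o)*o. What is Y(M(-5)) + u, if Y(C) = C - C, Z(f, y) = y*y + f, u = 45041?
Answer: 45041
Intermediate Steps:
Z(f, y) = f + y² (Z(f, y) = y² + f = f + y²)
M(o) = 7*o²*(-4 + o²)/2 (M(o) = 7*(((-4 + o²)*o)*o)/2 = 7*((o*(-4 + o²))*o)/2 = 7*(o²*(-4 + o²))/2 = 7*o²*(-4 + o²)/2)
Y(C) = 0
Y(M(-5)) + u = 0 + 45041 = 45041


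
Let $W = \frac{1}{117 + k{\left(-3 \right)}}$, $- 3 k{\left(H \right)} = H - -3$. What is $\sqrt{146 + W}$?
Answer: $\frac{\sqrt{222079}}{39} \approx 12.083$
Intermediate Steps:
$k{\left(H \right)} = -1 - \frac{H}{3}$ ($k{\left(H \right)} = - \frac{H - -3}{3} = - \frac{H + 3}{3} = - \frac{3 + H}{3} = -1 - \frac{H}{3}$)
$W = \frac{1}{117}$ ($W = \frac{1}{117 - 0} = \frac{1}{117 + \left(-1 + 1\right)} = \frac{1}{117 + 0} = \frac{1}{117} \approx 0.008547$)
$\sqrt{146 + W} = \sqrt{146 + \frac{1}{117}} = \sqrt{\frac{17083}{117}} = \frac{\sqrt{222079}}{39}$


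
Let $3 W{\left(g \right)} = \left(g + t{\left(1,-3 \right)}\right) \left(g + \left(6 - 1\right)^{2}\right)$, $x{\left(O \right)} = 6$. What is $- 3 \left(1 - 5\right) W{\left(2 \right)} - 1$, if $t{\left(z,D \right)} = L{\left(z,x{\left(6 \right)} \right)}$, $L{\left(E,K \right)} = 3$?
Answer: $539$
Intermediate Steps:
$t{\left(z,D \right)} = 3$
$W{\left(g \right)} = \frac{\left(3 + g\right) \left(25 + g\right)}{3}$ ($W{\left(g \right)} = \frac{\left(g + 3\right) \left(g + \left(6 - 1\right)^{2}\right)}{3} = \frac{\left(3 + g\right) \left(g + 5^{2}\right)}{3} = \frac{\left(3 + g\right) \left(g + 25\right)}{3} = \frac{\left(3 + g\right) \left(25 + g\right)}{3}$)
$- 3 \left(1 - 5\right) W{\left(2 \right)} - 1 = - 3 \left(1 - 5\right) \left(25 + \frac{2^{2}}{3} + \frac{28}{3} \cdot 2\right) - 1 = \left(-3\right) \left(-4\right) \left(25 + \frac{1}{3} \cdot 4 + \frac{56}{3}\right) - 1 = 12 \left(25 + \frac{4}{3} + \frac{56}{3}\right) - 1 = 12 \cdot 45 - 1 = 540 - 1 = 539$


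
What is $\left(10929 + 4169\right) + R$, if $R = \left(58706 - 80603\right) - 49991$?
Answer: $-56790$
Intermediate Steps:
$R = -71888$ ($R = -21897 - 49991 = -71888$)
$\left(10929 + 4169\right) + R = \left(10929 + 4169\right) - 71888 = 15098 - 71888 = -56790$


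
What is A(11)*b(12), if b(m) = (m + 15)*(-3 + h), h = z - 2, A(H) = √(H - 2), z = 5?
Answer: 0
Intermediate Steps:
A(H) = √(-2 + H)
h = 3 (h = 5 - 2 = 3)
b(m) = 0 (b(m) = (m + 15)*(-3 + 3) = (15 + m)*0 = 0)
A(11)*b(12) = √(-2 + 11)*0 = √9*0 = 3*0 = 0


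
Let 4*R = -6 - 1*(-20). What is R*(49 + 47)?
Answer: 336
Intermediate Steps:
R = 7/2 (R = (-6 - 1*(-20))/4 = (-6 + 20)/4 = (1/4)*14 = 7/2 ≈ 3.5000)
R*(49 + 47) = 7*(49 + 47)/2 = (7/2)*96 = 336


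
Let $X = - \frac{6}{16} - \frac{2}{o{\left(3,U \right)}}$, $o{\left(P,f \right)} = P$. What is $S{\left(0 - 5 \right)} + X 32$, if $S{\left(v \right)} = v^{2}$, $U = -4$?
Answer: $- \frac{25}{3} \approx -8.3333$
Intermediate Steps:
$X = - \frac{25}{24}$ ($X = - \frac{6}{16} - \frac{2}{3} = \left(-6\right) \frac{1}{16} - \frac{2}{3} = - \frac{3}{8} - \frac{2}{3} = - \frac{25}{24} \approx -1.0417$)
$S{\left(0 - 5 \right)} + X 32 = \left(0 - 5\right)^{2} - \frac{100}{3} = \left(-5\right)^{2} - \frac{100}{3} = 25 - \frac{100}{3} = - \frac{25}{3}$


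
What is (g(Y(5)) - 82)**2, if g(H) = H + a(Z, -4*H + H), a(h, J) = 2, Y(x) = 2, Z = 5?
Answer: 6084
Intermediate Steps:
g(H) = 2 + H (g(H) = H + 2 = 2 + H)
(g(Y(5)) - 82)**2 = ((2 + 2) - 82)**2 = (4 - 82)**2 = (-78)**2 = 6084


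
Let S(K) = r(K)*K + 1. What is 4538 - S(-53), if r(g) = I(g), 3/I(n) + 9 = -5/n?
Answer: 2133037/472 ≈ 4519.1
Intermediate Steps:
I(n) = 3/(-9 - 5/n)
r(g) = -3*g/(5 + 9*g)
S(K) = 1 - 3*K²/(5 + 9*K) (S(K) = (-3*K/(5 + 9*K))*K + 1 = -3*K²/(5 + 9*K) + 1 = 1 - 3*K²/(5 + 9*K))
4538 - S(-53) = 4538 - (5 - 3*(-53)² + 9*(-53))/(5 + 9*(-53)) = 4538 - (5 - 3*2809 - 477)/(5 - 477) = 4538 - (5 - 8427 - 477)/(-472) = 4538 - (-1)*(-8899)/472 = 4538 - 1*8899/472 = 4538 - 8899/472 = 2133037/472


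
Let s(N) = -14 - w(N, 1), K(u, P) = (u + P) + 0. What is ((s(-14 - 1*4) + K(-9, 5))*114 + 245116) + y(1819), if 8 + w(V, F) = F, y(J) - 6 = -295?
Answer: 243573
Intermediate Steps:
y(J) = -289 (y(J) = 6 - 295 = -289)
K(u, P) = P + u (K(u, P) = (P + u) + 0 = P + u)
w(V, F) = -8 + F
s(N) = -7 (s(N) = -14 - (-8 + 1) = -14 - 1*(-7) = -14 + 7 = -7)
((s(-14 - 1*4) + K(-9, 5))*114 + 245116) + y(1819) = ((-7 + (5 - 9))*114 + 245116) - 289 = ((-7 - 4)*114 + 245116) - 289 = (-11*114 + 245116) - 289 = (-1254 + 245116) - 289 = 243862 - 289 = 243573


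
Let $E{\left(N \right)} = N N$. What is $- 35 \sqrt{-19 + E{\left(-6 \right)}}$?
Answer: $- 35 \sqrt{17} \approx -144.31$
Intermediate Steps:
$E{\left(N \right)} = N^{2}$
$- 35 \sqrt{-19 + E{\left(-6 \right)}} = - 35 \sqrt{-19 + \left(-6\right)^{2}} = - 35 \sqrt{-19 + 36} = - 35 \sqrt{17}$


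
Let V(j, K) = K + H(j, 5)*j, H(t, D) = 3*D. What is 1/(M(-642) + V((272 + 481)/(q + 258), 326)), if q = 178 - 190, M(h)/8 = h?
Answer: -82/390655 ≈ -0.00020990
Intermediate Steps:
M(h) = 8*h
q = -12
V(j, K) = K + 15*j (V(j, K) = K + (3*5)*j = K + 15*j)
1/(M(-642) + V((272 + 481)/(q + 258), 326)) = 1/(8*(-642) + (326 + 15*((272 + 481)/(-12 + 258)))) = 1/(-5136 + (326 + 15*(753/246))) = 1/(-5136 + (326 + 15*(753*(1/246)))) = 1/(-5136 + (326 + 15*(251/82))) = 1/(-5136 + (326 + 3765/82)) = 1/(-5136 + 30497/82) = 1/(-390655/82) = -82/390655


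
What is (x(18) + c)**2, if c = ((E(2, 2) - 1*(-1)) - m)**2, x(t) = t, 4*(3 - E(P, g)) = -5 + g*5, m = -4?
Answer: 1034289/256 ≈ 4040.2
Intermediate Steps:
E(P, g) = 17/4 - 5*g/4 (E(P, g) = 3 - (-5 + g*5)/4 = 3 - (-5 + 5*g)/4 = 3 + (5/4 - 5*g/4) = 17/4 - 5*g/4)
c = 729/16 (c = (((17/4 - 5/4*2) - 1*(-1)) - 1*(-4))**2 = (((17/4 - 5/2) + 1) + 4)**2 = ((7/4 + 1) + 4)**2 = (11/4 + 4)**2 = (27/4)**2 = 729/16 ≈ 45.563)
(x(18) + c)**2 = (18 + 729/16)**2 = (1017/16)**2 = 1034289/256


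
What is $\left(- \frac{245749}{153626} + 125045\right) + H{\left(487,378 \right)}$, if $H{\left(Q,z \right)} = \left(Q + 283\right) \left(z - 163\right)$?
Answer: $\frac{44642701721}{153626} \approx 2.9059 \cdot 10^{5}$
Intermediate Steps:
$H{\left(Q,z \right)} = \left(-163 + z\right) \left(283 + Q\right)$ ($H{\left(Q,z \right)} = \left(283 + Q\right) \left(-163 + z\right) = \left(-163 + z\right) \left(283 + Q\right)$)
$\left(- \frac{245749}{153626} + 125045\right) + H{\left(487,378 \right)} = \left(- \frac{245749}{153626} + 125045\right) + \left(-46129 - 79381 + 283 \cdot 378 + 487 \cdot 378\right) = \left(\left(-245749\right) \frac{1}{153626} + 125045\right) + \left(-46129 - 79381 + 106974 + 184086\right) = \left(- \frac{245749}{153626} + 125045\right) + 165550 = \frac{19209917421}{153626} + 165550 = \frac{44642701721}{153626}$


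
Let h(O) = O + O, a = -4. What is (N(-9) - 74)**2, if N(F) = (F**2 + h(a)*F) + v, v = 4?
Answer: 6889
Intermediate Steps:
h(O) = 2*O
N(F) = 4 + F**2 - 8*F (N(F) = (F**2 + (2*(-4))*F) + 4 = (F**2 - 8*F) + 4 = 4 + F**2 - 8*F)
(N(-9) - 74)**2 = ((4 + (-9)**2 - 8*(-9)) - 74)**2 = ((4 + 81 + 72) - 74)**2 = (157 - 74)**2 = 83**2 = 6889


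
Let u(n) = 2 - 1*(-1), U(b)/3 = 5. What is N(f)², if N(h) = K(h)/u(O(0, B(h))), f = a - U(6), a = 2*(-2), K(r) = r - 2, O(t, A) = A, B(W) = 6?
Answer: 49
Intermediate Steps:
U(b) = 15 (U(b) = 3*5 = 15)
u(n) = 3 (u(n) = 2 + 1 = 3)
K(r) = -2 + r
a = -4
f = -19 (f = -4 - 1*15 = -4 - 15 = -19)
N(h) = -⅔ + h/3 (N(h) = (-2 + h)/3 = (-2 + h)*(⅓) = -⅔ + h/3)
N(f)² = (-⅔ + (⅓)*(-19))² = (-⅔ - 19/3)² = (-7)² = 49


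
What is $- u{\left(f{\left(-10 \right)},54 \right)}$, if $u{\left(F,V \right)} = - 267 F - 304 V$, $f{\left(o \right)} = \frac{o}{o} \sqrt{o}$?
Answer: $16416 + 267 i \sqrt{10} \approx 16416.0 + 844.33 i$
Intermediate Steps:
$f{\left(o \right)} = \sqrt{o}$ ($f{\left(o \right)} = 1 \sqrt{o} = \sqrt{o}$)
$u{\left(F,V \right)} = - 304 V - 267 F$
$- u{\left(f{\left(-10 \right)},54 \right)} = - (\left(-304\right) 54 - 267 \sqrt{-10}) = - (-16416 - 267 i \sqrt{10}) = 16416 + 267 i \sqrt{10}$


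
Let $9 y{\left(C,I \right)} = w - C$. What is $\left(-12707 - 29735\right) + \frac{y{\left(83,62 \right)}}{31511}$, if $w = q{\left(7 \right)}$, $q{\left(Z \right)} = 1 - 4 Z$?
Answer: $- \frac{12036508868}{283599} \approx -42442.0$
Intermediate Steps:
$w = -27$ ($w = 1 - 28 = -27$)
$y{\left(C,I \right)} = -3 - \frac{C}{9}$ ($y{\left(C,I \right)} = \frac{-27 - C}{9} = -3 - \frac{C}{9}$)
$\left(-12707 - 29735\right) + \frac{y{\left(83,62 \right)}}{31511} = \left(-12707 - 29735\right) + \frac{-3 - \frac{83}{9}}{31511} = -42442 + \left(-3 - \frac{83}{9}\right) \frac{1}{31511} = -42442 - \frac{110}{283599} = - \frac{12036508868}{283599}$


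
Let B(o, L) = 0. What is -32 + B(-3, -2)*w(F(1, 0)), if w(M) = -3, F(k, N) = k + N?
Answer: -32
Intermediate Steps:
F(k, N) = N + k
-32 + B(-3, -2)*w(F(1, 0)) = -32 + 0*(-3) = -32 + 0 = -32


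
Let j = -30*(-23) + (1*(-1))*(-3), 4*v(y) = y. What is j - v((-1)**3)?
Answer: 2773/4 ≈ 693.25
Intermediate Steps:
v(y) = y/4
j = 693 (j = 690 - 1*(-3) = 690 + 3 = 693)
j - v((-1)**3) = 693 - (-1)**3/4 = 693 - (-1)/4 = 693 - 1*(-1/4) = 693 + 1/4 = 2773/4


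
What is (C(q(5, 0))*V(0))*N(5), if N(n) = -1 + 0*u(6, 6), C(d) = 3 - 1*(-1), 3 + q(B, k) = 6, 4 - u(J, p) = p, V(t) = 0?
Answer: 0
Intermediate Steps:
u(J, p) = 4 - p
q(B, k) = 3 (q(B, k) = -3 + 6 = 3)
C(d) = 4 (C(d) = 3 + 1 = 4)
N(n) = -1 (N(n) = -1 + 0*(4 - 1*6) = -1 + 0*(4 - 6) = -1 + 0*(-2) = -1 + 0 = -1)
(C(q(5, 0))*V(0))*N(5) = (4*0)*(-1) = 0*(-1) = 0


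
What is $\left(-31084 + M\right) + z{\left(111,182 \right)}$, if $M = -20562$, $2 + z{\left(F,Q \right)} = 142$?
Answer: $-51506$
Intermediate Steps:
$z{\left(F,Q \right)} = 140$ ($z{\left(F,Q \right)} = -2 + 142 = 140$)
$\left(-31084 + M\right) + z{\left(111,182 \right)} = \left(-31084 - 20562\right) + 140 = -51646 + 140 = -51506$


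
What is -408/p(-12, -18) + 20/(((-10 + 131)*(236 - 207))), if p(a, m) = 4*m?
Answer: 59713/10527 ≈ 5.6724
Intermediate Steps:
-408/p(-12, -18) + 20/(((-10 + 131)*(236 - 207))) = -408/(4*(-18)) + 20/(((-10 + 131)*(236 - 207))) = -408/(-72) + 20/((121*29)) = -408*(-1/72) + 20/3509 = 17/3 + 20*(1/3509) = 17/3 + 20/3509 = 59713/10527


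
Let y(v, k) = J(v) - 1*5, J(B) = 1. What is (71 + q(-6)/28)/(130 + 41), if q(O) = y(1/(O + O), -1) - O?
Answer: 995/2394 ≈ 0.41562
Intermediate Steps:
y(v, k) = -4 (y(v, k) = 1 - 1*5 = 1 - 5 = -4)
q(O) = -4 - O
(71 + q(-6)/28)/(130 + 41) = (71 + (-4 - 1*(-6))/28)/(130 + 41) = (71 + (-4 + 6)*(1/28))/171 = (71 + 2*(1/28))/171 = (71 + 1/14)/171 = (1/171)*(995/14) = 995/2394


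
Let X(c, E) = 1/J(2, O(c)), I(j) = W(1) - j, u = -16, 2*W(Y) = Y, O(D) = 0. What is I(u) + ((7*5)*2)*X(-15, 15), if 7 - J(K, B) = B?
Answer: 53/2 ≈ 26.500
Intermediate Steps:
W(Y) = Y/2
J(K, B) = 7 - B
I(j) = ½ - j (I(j) = (½)*1 - j = ½ - j)
X(c, E) = ⅐ (X(c, E) = 1/(7 - 1*0) = 1/(7 + 0) = 1/7 = ⅐)
I(u) + ((7*5)*2)*X(-15, 15) = (½ - 1*(-16)) + ((7*5)*2)*(⅐) = (½ + 16) + (35*2)*(⅐) = 33/2 + 70*(⅐) = 33/2 + 10 = 53/2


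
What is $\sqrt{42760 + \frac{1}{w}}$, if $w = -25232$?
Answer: $\frac{\sqrt{1701457343063}}{6308} \approx 206.78$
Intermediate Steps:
$\sqrt{42760 + \frac{1}{w}} = \sqrt{42760 + \frac{1}{-25232}} = \sqrt{42760 - \frac{1}{25232}} = \sqrt{\frac{1078920319}{25232}} = \frac{\sqrt{1701457343063}}{6308}$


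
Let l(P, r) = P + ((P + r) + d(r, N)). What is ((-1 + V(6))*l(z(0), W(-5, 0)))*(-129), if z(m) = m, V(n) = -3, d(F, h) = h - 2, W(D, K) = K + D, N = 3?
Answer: -2064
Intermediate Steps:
W(D, K) = D + K
d(F, h) = -2 + h
l(P, r) = 1 + r + 2*P (l(P, r) = P + ((P + r) + (-2 + 3)) = P + ((P + r) + 1) = P + (1 + P + r) = 1 + r + 2*P)
((-1 + V(6))*l(z(0), W(-5, 0)))*(-129) = ((-1 - 3)*(1 + (-5 + 0) + 2*0))*(-129) = -4*(1 - 5 + 0)*(-129) = -4*(-4)*(-129) = 16*(-129) = -2064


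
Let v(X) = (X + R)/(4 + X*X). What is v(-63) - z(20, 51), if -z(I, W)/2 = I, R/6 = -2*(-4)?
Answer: 158905/3973 ≈ 39.996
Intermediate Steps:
R = 48 (R = 6*(-2*(-4)) = 6*8 = 48)
z(I, W) = -2*I
v(X) = (48 + X)/(4 + X²) (v(X) = (X + 48)/(4 + X*X) = (48 + X)/(4 + X²))
v(-63) - z(20, 51) = (48 - 63)/(4 + (-63)²) - (-2)*20 = -15/(4 + 3969) - 1*(-40) = -15/3973 + 40 = 158905/3973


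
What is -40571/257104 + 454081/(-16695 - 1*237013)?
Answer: -31759807173/16307335408 ≈ -1.9476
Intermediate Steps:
-40571/257104 + 454081/(-16695 - 1*237013) = -40571*1/257104 + 454081/(-16695 - 237013) = -40571/257104 + 454081/(-253708) = -40571/257104 + 454081*(-1/253708) = -40571/257104 - 454081/253708 = -31759807173/16307335408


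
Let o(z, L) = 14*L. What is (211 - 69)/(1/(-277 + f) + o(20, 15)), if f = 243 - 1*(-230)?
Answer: 27832/41161 ≈ 0.67617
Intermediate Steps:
f = 473 (f = 243 + 230 = 473)
(211 - 69)/(1/(-277 + f) + o(20, 15)) = (211 - 69)/(1/(-277 + 473) + 14*15) = 142/(1/196 + 210) = 142/(41161/196) = 142*(196/41161) = 27832/41161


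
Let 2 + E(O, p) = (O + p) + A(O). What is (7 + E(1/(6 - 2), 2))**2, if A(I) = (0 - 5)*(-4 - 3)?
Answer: 28561/16 ≈ 1785.1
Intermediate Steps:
A(I) = 35 (A(I) = -5*(-7) = 35)
E(O, p) = 33 + O + p (E(O, p) = -2 + ((O + p) + 35) = -2 + (35 + O + p) = 33 + O + p)
(7 + E(1/(6 - 2), 2))**2 = (7 + (33 + 1/(6 - 2) + 2))**2 = (7 + (33 + 1/4 + 2))**2 = (7 + 141/4)**2 = (169/4)**2 = 28561/16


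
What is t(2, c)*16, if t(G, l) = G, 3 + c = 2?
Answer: 32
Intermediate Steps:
c = -1 (c = -3 + 2 = -1)
t(2, c)*16 = 2*16 = 32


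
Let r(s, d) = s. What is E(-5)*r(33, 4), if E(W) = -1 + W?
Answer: -198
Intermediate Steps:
E(-5)*r(33, 4) = (-1 - 5)*33 = -6*33 = -198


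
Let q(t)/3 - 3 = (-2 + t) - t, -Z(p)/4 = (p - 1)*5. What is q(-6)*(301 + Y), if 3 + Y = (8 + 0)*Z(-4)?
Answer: 3294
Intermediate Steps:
Z(p) = 20 - 20*p (Z(p) = -4*(p - 1)*5 = -4*(-1 + p)*5 = -4*(-5 + 5*p) = 20 - 20*p)
q(t) = 3 (q(t) = 9 + 3*((-2 + t) - t) = 9 + 3*(-2) = 9 - 6 = 3)
Y = 797 (Y = -3 + (8 + 0)*(20 - 20*(-4)) = -3 + 8*(20 + 80) = -3 + 8*100 = -3 + 800 = 797)
q(-6)*(301 + Y) = 3*(301 + 797) = 3*1098 = 3294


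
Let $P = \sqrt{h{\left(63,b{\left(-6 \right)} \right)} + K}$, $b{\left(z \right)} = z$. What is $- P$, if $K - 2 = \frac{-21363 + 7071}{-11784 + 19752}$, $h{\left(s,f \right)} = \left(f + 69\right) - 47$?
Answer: $- \frac{\sqrt{1786326}}{332} \approx -4.0257$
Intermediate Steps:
$h{\left(s,f \right)} = 22 + f$ ($h{\left(s,f \right)} = \left(69 + f\right) - 47 = 22 + f$)
$K = \frac{137}{664}$ ($K = 2 + \frac{-21363 + 7071}{-11784 + 19752} = 2 - \frac{14292}{7968} = 2 - \frac{1191}{664} = \frac{137}{664} \approx 0.20633$)
$P = \frac{\sqrt{1786326}}{332}$ ($P = \sqrt{\left(22 - 6\right) + \frac{137}{664}} = \sqrt{16 + \frac{137}{664}} = \sqrt{\frac{10761}{664}} = \frac{\sqrt{1786326}}{332} \approx 4.0257$)
$- P = - \frac{\sqrt{1786326}}{332}$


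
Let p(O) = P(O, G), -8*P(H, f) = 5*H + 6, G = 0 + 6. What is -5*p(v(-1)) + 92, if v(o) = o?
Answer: 741/8 ≈ 92.625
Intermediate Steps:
G = 6
P(H, f) = -¾ - 5*H/8 (P(H, f) = -(5*H + 6)/8 = -(6 + 5*H)/8 = -¾ - 5*H/8)
p(O) = -¾ - 5*O/8
-5*p(v(-1)) + 92 = -5*(-¾ - 5/8*(-1)) + 92 = -5*(-¾ + 5/8) + 92 = -5*(-⅛) + 92 = 5/8 + 92 = 741/8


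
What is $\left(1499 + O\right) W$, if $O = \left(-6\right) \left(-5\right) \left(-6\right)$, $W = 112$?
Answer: $147728$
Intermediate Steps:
$O = -180$ ($O = 30 \left(-6\right) = -180$)
$\left(1499 + O\right) W = \left(1499 - 180\right) 112 = 1319 \cdot 112 = 147728$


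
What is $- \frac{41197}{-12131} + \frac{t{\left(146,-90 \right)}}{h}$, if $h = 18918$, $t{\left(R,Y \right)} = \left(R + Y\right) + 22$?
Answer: $\frac{130051844}{38249043} \approx 3.4001$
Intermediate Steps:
$t{\left(R,Y \right)} = 22 + R + Y$
$- \frac{41197}{-12131} + \frac{t{\left(146,-90 \right)}}{h} = - \frac{41197}{-12131} + \frac{22 + 146 - 90}{18918} = \left(-41197\right) \left(- \frac{1}{12131}\right) + 78 \cdot \frac{1}{18918} = \frac{41197}{12131} + \frac{13}{3153} = \frac{130051844}{38249043}$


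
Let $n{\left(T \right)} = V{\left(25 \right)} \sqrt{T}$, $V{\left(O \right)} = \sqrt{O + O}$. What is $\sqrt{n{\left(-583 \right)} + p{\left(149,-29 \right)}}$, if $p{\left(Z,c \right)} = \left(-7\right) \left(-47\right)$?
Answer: $\sqrt{329 + 5 i \sqrt{1166}} \approx 18.704 + 4.5641 i$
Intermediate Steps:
$p{\left(Z,c \right)} = 329$
$V{\left(O \right)} = \sqrt{2} \sqrt{O}$ ($V{\left(O \right)} = \sqrt{2 O} = \sqrt{2} \sqrt{O}$)
$n{\left(T \right)} = 5 \sqrt{2} \sqrt{T}$ ($n{\left(T \right)} = \sqrt{2} \sqrt{25} \sqrt{T} = \sqrt{2} \cdot 5 \sqrt{T} = 5 \sqrt{2} \sqrt{T}$)
$\sqrt{n{\left(-583 \right)} + p{\left(149,-29 \right)}} = \sqrt{5 \sqrt{2} \sqrt{-583} + 329} = \sqrt{5 \sqrt{2} i \sqrt{583} + 329} = \sqrt{5 i \sqrt{1166} + 329} = \sqrt{329 + 5 i \sqrt{1166}}$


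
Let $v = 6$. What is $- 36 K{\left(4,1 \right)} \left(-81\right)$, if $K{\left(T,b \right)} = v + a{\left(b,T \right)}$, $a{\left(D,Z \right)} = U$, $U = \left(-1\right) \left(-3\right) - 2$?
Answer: $20412$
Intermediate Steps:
$U = 1$ ($U = 3 - 2 = 1$)
$a{\left(D,Z \right)} = 1$
$K{\left(T,b \right)} = 7$ ($K{\left(T,b \right)} = 6 + 1 = 7$)
$- 36 K{\left(4,1 \right)} \left(-81\right) = \left(-36\right) 7 \left(-81\right) = \left(-252\right) \left(-81\right) = 20412$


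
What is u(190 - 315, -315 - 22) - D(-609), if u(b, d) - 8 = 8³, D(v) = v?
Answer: 1129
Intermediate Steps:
u(b, d) = 520 (u(b, d) = 8 + 8³ = 8 + 512 = 520)
u(190 - 315, -315 - 22) - D(-609) = 520 - 1*(-609) = 520 + 609 = 1129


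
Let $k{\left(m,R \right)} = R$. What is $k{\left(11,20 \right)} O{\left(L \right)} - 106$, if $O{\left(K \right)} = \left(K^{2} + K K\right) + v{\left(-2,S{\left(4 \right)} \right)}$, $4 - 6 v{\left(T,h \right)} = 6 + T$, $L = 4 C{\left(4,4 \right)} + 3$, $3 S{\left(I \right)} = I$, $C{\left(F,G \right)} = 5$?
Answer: $21054$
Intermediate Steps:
$S{\left(I \right)} = \frac{I}{3}$
$L = 23$ ($L = 4 \cdot 5 + 3 = 20 + 3 = 23$)
$v{\left(T,h \right)} = - \frac{1}{3} - \frac{T}{6}$ ($v{\left(T,h \right)} = \frac{2}{3} - \frac{6 + T}{6} = \frac{2}{3} - \left(1 + \frac{T}{6}\right) = - \frac{1}{3} - \frac{T}{6}$)
$O{\left(K \right)} = 2 K^{2}$ ($O{\left(K \right)} = \left(K^{2} + K K\right) - 0 = \left(K^{2} + K^{2}\right) + \left(- \frac{1}{3} + \frac{1}{3}\right) = 2 K^{2} + 0 = 2 K^{2}$)
$k{\left(11,20 \right)} O{\left(L \right)} - 106 = 20 \cdot 2 \cdot 23^{2} - 106 = 20 \cdot 2 \cdot 529 - 106 = 20 \cdot 1058 - 106 = 21160 - 106 = 21054$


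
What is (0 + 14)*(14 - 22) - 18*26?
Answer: -580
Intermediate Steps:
(0 + 14)*(14 - 22) - 18*26 = 14*(-8) - 468 = -112 - 468 = -580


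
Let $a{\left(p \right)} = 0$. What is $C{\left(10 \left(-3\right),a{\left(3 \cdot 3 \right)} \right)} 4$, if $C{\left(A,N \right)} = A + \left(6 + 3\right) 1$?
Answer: $-84$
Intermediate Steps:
$C{\left(A,N \right)} = 9 + A$ ($C{\left(A,N \right)} = A + 9 \cdot 1 = A + 9 = 9 + A$)
$C{\left(10 \left(-3\right),a{\left(3 \cdot 3 \right)} \right)} 4 = \left(9 + 10 \left(-3\right)\right) 4 = \left(9 - 30\right) 4 = \left(-21\right) 4 = -84$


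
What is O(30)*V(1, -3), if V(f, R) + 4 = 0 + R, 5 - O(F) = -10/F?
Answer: -112/3 ≈ -37.333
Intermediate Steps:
O(F) = 5 + 10/F (O(F) = 5 - (-10)/F = 5 + 10/F)
V(f, R) = -4 + R (V(f, R) = -4 + (0 + R) = -4 + R)
O(30)*V(1, -3) = (5 + 10/30)*(-4 - 3) = (5 + 10*(1/30))*(-7) = (5 + ⅓)*(-7) = (16/3)*(-7) = -112/3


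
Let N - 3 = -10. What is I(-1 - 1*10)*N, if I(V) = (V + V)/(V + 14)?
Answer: 154/3 ≈ 51.333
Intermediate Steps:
N = -7 (N = 3 - 10 = -7)
I(V) = 2*V/(14 + V) (I(V) = (2*V)/(14 + V) = 2*V/(14 + V))
I(-1 - 1*10)*N = (2*(-1 - 1*10)/(14 + (-1 - 1*10)))*(-7) = (2*(-1 - 10)/(14 + (-1 - 10)))*(-7) = (2*(-11)/(14 - 11))*(-7) = (2*(-11)/3)*(-7) = (2*(-11)*(⅓))*(-7) = -22/3*(-7) = 154/3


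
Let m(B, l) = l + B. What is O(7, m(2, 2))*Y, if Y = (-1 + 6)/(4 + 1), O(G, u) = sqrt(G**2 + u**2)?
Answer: sqrt(65) ≈ 8.0623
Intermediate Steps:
m(B, l) = B + l
Y = 1 (Y = 5/5 = 5*(1/5) = 1)
O(7, m(2, 2))*Y = sqrt(7**2 + (2 + 2)**2)*1 = sqrt(49 + 4**2)*1 = sqrt(49 + 16)*1 = sqrt(65)*1 = sqrt(65)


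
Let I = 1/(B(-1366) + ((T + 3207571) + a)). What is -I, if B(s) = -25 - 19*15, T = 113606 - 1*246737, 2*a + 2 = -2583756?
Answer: -1/1782251 ≈ -5.6109e-7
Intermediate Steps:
a = -1291879 (a = -1 + (½)*(-2583756) = -1 - 1291878 = -1291879)
T = -133131 (T = 113606 - 246737 = -133131)
B(s) = -310 (B(s) = -25 - 285 = -310)
I = 1/1782251 (I = 1/(-310 + ((-133131 + 3207571) - 1291879)) = 1/(-310 + (3074440 - 1291879)) = 1/(-310 + 1782561) = 1/1782251 ≈ 5.6109e-7)
-I = -1*1/1782251 = -1/1782251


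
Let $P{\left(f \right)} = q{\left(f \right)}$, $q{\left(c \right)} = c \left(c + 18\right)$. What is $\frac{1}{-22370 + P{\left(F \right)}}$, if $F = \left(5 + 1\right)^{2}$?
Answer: $- \frac{1}{20426} \approx -4.8957 \cdot 10^{-5}$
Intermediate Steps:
$F = 36$ ($F = 6^{2} = 36$)
$q{\left(c \right)} = c \left(18 + c\right)$
$P{\left(f \right)} = f \left(18 + f\right)$
$\frac{1}{-22370 + P{\left(F \right)}} = \frac{1}{-22370 + 36 \left(18 + 36\right)} = \frac{1}{-22370 + 36 \cdot 54} = \frac{1}{-22370 + 1944} = \frac{1}{-20426} = - \frac{1}{20426}$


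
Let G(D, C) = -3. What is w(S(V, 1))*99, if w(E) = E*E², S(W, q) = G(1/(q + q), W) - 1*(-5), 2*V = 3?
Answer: 792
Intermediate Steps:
V = 3/2 (V = (½)*3 = 3/2 ≈ 1.5000)
S(W, q) = 2 (S(W, q) = -3 - 1*(-5) = -3 + 5 = 2)
w(E) = E³
w(S(V, 1))*99 = 2³*99 = 8*99 = 792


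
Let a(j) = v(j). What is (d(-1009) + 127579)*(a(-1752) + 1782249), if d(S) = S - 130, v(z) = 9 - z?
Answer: 225570224400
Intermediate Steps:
a(j) = 9 - j
d(S) = -130 + S
(d(-1009) + 127579)*(a(-1752) + 1782249) = ((-130 - 1009) + 127579)*((9 - 1*(-1752)) + 1782249) = (-1139 + 127579)*((9 + 1752) + 1782249) = 126440*(1761 + 1782249) = 126440*1784010 = 225570224400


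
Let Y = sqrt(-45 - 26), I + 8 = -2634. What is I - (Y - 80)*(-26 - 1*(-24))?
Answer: -2802 + 2*I*sqrt(71) ≈ -2802.0 + 16.852*I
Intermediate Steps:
I = -2642 (I = -8 - 2634 = -2642)
Y = I*sqrt(71) (Y = sqrt(-71) = I*sqrt(71) ≈ 8.4261*I)
I - (Y - 80)*(-26 - 1*(-24)) = -2642 - (I*sqrt(71) - 80)*(-26 - 1*(-24)) = -2642 - (-80 + I*sqrt(71))*(-26 + 24) = -2642 - (-80 + I*sqrt(71))*(-2) = -2642 - (160 - 2*I*sqrt(71)) = -2642 + (-160 + 2*I*sqrt(71)) = -2802 + 2*I*sqrt(71)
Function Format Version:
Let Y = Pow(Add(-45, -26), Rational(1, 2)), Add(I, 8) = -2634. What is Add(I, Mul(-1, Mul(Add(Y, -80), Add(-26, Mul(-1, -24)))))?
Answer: Add(-2802, Mul(2, I, Pow(71, Rational(1, 2)))) ≈ Add(-2802.0, Mul(16.852, I))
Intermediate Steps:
I = -2642 (I = Add(-8, -2634) = -2642)
Y = Mul(I, Pow(71, Rational(1, 2))) (Y = Pow(-71, Rational(1, 2)) = Mul(I, Pow(71, Rational(1, 2))) ≈ Mul(8.4261, I))
Add(I, Mul(-1, Mul(Add(Y, -80), Add(-26, Mul(-1, -24))))) = Add(-2642, Mul(-1, Mul(Add(Mul(I, Pow(71, Rational(1, 2))), -80), Add(-26, Mul(-1, -24))))) = Add(-2642, Mul(-1, Mul(Add(-80, Mul(I, Pow(71, Rational(1, 2)))), Add(-26, 24)))) = Add(-2642, Mul(-1, Mul(Add(-80, Mul(I, Pow(71, Rational(1, 2)))), -2))) = Add(-2642, Mul(-1, Add(160, Mul(-2, I, Pow(71, Rational(1, 2)))))) = Add(-2642, Add(-160, Mul(2, I, Pow(71, Rational(1, 2))))) = Add(-2802, Mul(2, I, Pow(71, Rational(1, 2))))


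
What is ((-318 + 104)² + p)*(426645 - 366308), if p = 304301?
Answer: 21123802689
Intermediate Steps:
((-318 + 104)² + p)*(426645 - 366308) = ((-318 + 104)² + 304301)*(426645 - 366308) = ((-214)² + 304301)*60337 = (45796 + 304301)*60337 = 350097*60337 = 21123802689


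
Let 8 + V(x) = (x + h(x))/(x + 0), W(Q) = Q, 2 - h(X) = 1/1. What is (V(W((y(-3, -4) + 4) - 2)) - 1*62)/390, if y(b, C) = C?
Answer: -139/780 ≈ -0.17821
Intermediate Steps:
h(X) = 1 (h(X) = 2 - 1/1 = 2 - 1*1 = 2 - 1 = 1)
V(x) = -8 + (1 + x)/x (V(x) = -8 + (x + 1)/(x + 0) = -8 + (1 + x)/x)
(V(W((y(-3, -4) + 4) - 2)) - 1*62)/390 = ((-7 + 1/((-4 + 4) - 2)) - 1*62)/390 = ((-7 + 1/(0 - 2)) - 62)*(1/390) = ((-7 + 1/(-2)) - 62)*(1/390) = ((-7 - 1/2) - 62)*(1/390) = (-15/2 - 62)*(1/390) = -139/2*1/390 = -139/780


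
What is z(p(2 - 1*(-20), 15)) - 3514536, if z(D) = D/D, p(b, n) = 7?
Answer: -3514535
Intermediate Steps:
z(D) = 1
z(p(2 - 1*(-20), 15)) - 3514536 = 1 - 3514536 = -3514535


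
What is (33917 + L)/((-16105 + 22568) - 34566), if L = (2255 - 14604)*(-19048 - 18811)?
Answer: -467554708/28103 ≈ -16637.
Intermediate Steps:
L = 467520791 (L = -12349*(-37859) = 467520791)
(33917 + L)/((-16105 + 22568) - 34566) = (33917 + 467520791)/((-16105 + 22568) - 34566) = 467554708/(6463 - 34566) = 467554708/(-28103) = 467554708*(-1/28103) = -467554708/28103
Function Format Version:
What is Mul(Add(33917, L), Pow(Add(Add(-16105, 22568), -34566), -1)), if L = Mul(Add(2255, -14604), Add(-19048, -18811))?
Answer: Rational(-467554708, 28103) ≈ -16637.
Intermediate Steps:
L = 467520791 (L = Mul(-12349, -37859) = 467520791)
Mul(Add(33917, L), Pow(Add(Add(-16105, 22568), -34566), -1)) = Mul(Add(33917, 467520791), Pow(Add(Add(-16105, 22568), -34566), -1)) = Mul(467554708, Pow(Add(6463, -34566), -1)) = Mul(467554708, Pow(-28103, -1)) = Mul(467554708, Rational(-1, 28103)) = Rational(-467554708, 28103)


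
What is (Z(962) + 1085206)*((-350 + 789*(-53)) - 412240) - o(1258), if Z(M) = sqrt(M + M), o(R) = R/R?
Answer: -493125202843 - 908814*sqrt(481) ≈ -4.9315e+11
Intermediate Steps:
o(R) = 1
Z(M) = sqrt(2)*sqrt(M) (Z(M) = sqrt(2*M) = sqrt(2)*sqrt(M))
(Z(962) + 1085206)*((-350 + 789*(-53)) - 412240) - o(1258) = (sqrt(2)*sqrt(962) + 1085206)*((-350 + 789*(-53)) - 412240) - 1*1 = (2*sqrt(481) + 1085206)*((-350 - 41817) - 412240) - 1 = (1085206 + 2*sqrt(481))*(-42167 - 412240) - 1 = (1085206 + 2*sqrt(481))*(-454407) - 1 = (-493125202842 - 908814*sqrt(481)) - 1 = -493125202843 - 908814*sqrt(481)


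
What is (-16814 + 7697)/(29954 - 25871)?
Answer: -3039/1361 ≈ -2.2329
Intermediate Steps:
(-16814 + 7697)/(29954 - 25871) = -9117/4083 = -9117*1/4083 = -3039/1361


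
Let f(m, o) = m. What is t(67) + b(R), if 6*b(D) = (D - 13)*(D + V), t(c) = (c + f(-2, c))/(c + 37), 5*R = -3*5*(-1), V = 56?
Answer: -2345/24 ≈ -97.708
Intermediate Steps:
R = 3 (R = (-3*5*(-1))/5 = (-15*(-1))/5 = (⅕)*15 = 3)
t(c) = (-2 + c)/(37 + c) (t(c) = (c - 2)/(c + 37) = (-2 + c)/(37 + c))
b(D) = (-13 + D)*(56 + D)/6 (b(D) = ((D - 13)*(D + 56))/6 = ((-13 + D)*(56 + D))/6 = (-13 + D)*(56 + D)/6)
t(67) + b(R) = (-2 + 67)/(37 + 67) + (-364/3 + (⅙)*3² + (43/6)*3) = 65/104 + (-364/3 + (⅙)*9 + 43/2) = (1/104)*65 + (-364/3 + 3/2 + 43/2) = 5/8 - 295/3 = -2345/24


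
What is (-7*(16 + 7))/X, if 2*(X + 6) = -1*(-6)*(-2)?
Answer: 161/12 ≈ 13.417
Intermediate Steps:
X = -12 (X = -6 + (-1*(-6)*(-2))/2 = -6 + (6*(-2))/2 = -6 + (½)*(-12) = -6 - 6 = -12)
(-7*(16 + 7))/X = -7*(16 + 7)/(-12) = -7*23*(-1/12) = -161*(-1/12) = 161/12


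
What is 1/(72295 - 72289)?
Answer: 1/6 ≈ 0.16667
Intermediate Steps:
1/(72295 - 72289) = 1/6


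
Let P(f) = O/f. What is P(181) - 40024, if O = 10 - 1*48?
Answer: -7244382/181 ≈ -40024.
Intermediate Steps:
O = -38 (O = 10 - 48 = -38)
P(f) = -38/f
P(181) - 40024 = -38/181 - 40024 = -7244382/181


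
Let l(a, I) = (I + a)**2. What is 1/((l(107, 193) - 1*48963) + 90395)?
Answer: 1/131432 ≈ 7.6085e-6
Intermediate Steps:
1/((l(107, 193) - 1*48963) + 90395) = 1/(((193 + 107)**2 - 1*48963) + 90395) = 1/((300**2 - 48963) + 90395) = 1/((90000 - 48963) + 90395) = 1/(41037 + 90395) = 1/131432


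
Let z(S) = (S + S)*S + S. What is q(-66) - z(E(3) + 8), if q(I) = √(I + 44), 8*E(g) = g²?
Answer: -5621/32 + I*√22 ≈ -175.66 + 4.6904*I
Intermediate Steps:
E(g) = g²/8
q(I) = √(44 + I)
z(S) = S + 2*S² (z(S) = (2*S)*S + S = 2*S² + S = S + 2*S²)
q(-66) - z(E(3) + 8) = √(44 - 66) - ((⅛)*3² + 8)*(1 + 2*((⅛)*3² + 8)) = √(-22) - ((⅛)*9 + 8)*(1 + 2*((⅛)*9 + 8)) = I*√22 - (9/8 + 8)*(1 + 2*(9/8 + 8)) = I*√22 - 73*(1 + 2*(73/8))/8 = I*√22 - 73*(1 + 73/4)/8 = I*√22 - 73*77/(8*4) = I*√22 - 1*5621/32 = I*√22 - 5621/32 = -5621/32 + I*√22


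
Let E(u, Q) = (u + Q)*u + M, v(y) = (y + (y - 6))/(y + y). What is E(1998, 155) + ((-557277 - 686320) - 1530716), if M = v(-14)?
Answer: 21383351/14 ≈ 1.5274e+6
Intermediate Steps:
v(y) = (-6 + 2*y)/(2*y) (v(y) = (y + (-6 + y))/((2*y)) = (-6 + 2*y)*(1/(2*y)) = (-6 + 2*y)/(2*y))
M = 17/14 (M = (-3 - 14)/(-14) = -1/14*(-17) = 17/14 ≈ 1.2143)
E(u, Q) = 17/14 + u*(Q + u) (E(u, Q) = (u + Q)*u + 17/14 = (Q + u)*u + 17/14 = u*(Q + u) + 17/14 = 17/14 + u*(Q + u))
E(1998, 155) + ((-557277 - 686320) - 1530716) = (17/14 + 1998² + 155*1998) + ((-557277 - 686320) - 1530716) = (17/14 + 3992004 + 309690) + (-1243597 - 1530716) = 60223733/14 - 2774313 = 21383351/14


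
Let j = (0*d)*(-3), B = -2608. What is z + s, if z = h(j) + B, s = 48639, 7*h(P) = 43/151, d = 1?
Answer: 48654810/1057 ≈ 46031.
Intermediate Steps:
j = 0 (j = (0*1)*(-3) = 0*(-3) = 0)
h(P) = 43/1057 (h(P) = (43/151)/7 = (43*(1/151))/7 = (⅐)*(43/151) = 43/1057)
z = -2756613/1057 (z = 43/1057 - 2608 = -2756613/1057 ≈ -2608.0)
z + s = -2756613/1057 + 48639 = 48654810/1057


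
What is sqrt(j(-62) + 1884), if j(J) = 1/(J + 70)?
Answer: sqrt(30146)/4 ≈ 43.406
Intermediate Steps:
j(J) = 1/(70 + J)
sqrt(j(-62) + 1884) = sqrt(1/(70 - 62) + 1884) = sqrt(1/8 + 1884) = sqrt(15073/8) = sqrt(30146)/4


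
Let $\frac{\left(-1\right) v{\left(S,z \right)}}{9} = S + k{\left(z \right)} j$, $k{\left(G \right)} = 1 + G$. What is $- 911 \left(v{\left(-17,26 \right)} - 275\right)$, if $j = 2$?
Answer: $553888$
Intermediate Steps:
$v{\left(S,z \right)} = -18 - 18 z - 9 S$ ($v{\left(S,z \right)} = - 9 \left(S + \left(1 + z\right) 2\right) = - 9 \left(S + \left(2 + 2 z\right)\right) = - 9 \left(2 + S + 2 z\right) = -18 - 18 z - 9 S$)
$- 911 \left(v{\left(-17,26 \right)} - 275\right) = - 911 \left(\left(-18 - 468 - -153\right) - 275\right) = - 911 \left(\left(-18 - 468 + 153\right) - 275\right) = - 911 \left(-333 - 275\right) = \left(-911\right) \left(-608\right) = 553888$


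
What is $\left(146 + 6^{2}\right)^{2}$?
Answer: $33124$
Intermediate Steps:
$\left(146 + 6^{2}\right)^{2} = \left(146 + 36\right)^{2} = 182^{2} = 33124$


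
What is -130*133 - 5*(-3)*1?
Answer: -17275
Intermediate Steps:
-130*133 - 5*(-3)*1 = -17290 + 15*1 = -17290 + 15 = -17275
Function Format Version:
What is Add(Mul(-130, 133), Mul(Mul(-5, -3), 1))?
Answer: -17275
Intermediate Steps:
Add(Mul(-130, 133), Mul(Mul(-5, -3), 1)) = Add(-17290, Mul(15, 1)) = Add(-17290, 15) = -17275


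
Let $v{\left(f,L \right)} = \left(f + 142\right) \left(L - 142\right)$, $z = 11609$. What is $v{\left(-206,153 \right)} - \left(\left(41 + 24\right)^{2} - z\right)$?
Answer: $6680$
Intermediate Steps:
$v{\left(f,L \right)} = \left(-142 + L\right) \left(142 + f\right)$ ($v{\left(f,L \right)} = \left(142 + f\right) \left(-142 + L\right) = \left(-142 + L\right) \left(142 + f\right)$)
$v{\left(-206,153 \right)} - \left(\left(41 + 24\right)^{2} - z\right) = \left(-20164 - -29252 + 142 \cdot 153 + 153 \left(-206\right)\right) - \left(\left(41 + 24\right)^{2} - 11609\right) = \left(-20164 + 29252 + 21726 - 31518\right) - \left(65^{2} - 11609\right) = -704 - \left(4225 - 11609\right) = -704 - -7384 = -704 + 7384 = 6680$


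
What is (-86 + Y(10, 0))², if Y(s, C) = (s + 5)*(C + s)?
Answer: 4096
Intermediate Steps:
Y(s, C) = (5 + s)*(C + s)
(-86 + Y(10, 0))² = (-86 + (10² + 5*0 + 5*10 + 0*10))² = (-86 + (100 + 0 + 50 + 0))² = (-86 + 150)² = 64² = 4096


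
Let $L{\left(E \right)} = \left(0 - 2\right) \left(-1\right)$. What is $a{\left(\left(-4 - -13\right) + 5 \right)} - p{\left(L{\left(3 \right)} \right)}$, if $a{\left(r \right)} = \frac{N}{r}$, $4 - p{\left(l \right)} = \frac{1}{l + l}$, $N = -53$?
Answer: $- \frac{211}{28} \approx -7.5357$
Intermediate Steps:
$L{\left(E \right)} = 2$ ($L{\left(E \right)} = \left(-2\right) \left(-1\right) = 2$)
$p{\left(l \right)} = 4 - \frac{1}{2 l}$ ($p{\left(l \right)} = 4 - \frac{1}{l + l} = 4 - \frac{1}{2 l}$)
$a{\left(r \right)} = - \frac{53}{r}$
$a{\left(\left(-4 - -13\right) + 5 \right)} - p{\left(L{\left(3 \right)} \right)} = - \frac{53}{\left(-4 - -13\right) + 5} - \left(4 - \frac{1}{2 \cdot 2}\right) = - \frac{53}{\left(-4 + 13\right) + 5} - \left(4 - \frac{1}{4}\right) = - \frac{53}{9 + 5} - \left(4 - \frac{1}{4}\right) = - \frac{53}{14} - \frac{15}{4} = - \frac{211}{28}$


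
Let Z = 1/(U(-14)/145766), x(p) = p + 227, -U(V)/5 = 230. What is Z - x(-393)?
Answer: 22567/575 ≈ 39.247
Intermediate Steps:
U(V) = -1150 (U(V) = -5*230 = -1150)
x(p) = 227 + p
Z = -72883/575 (Z = 1/(-1150/145766) = 1/(-1150*1/145766) = 1/(-575/72883) = -72883/575 ≈ -126.75)
Z - x(-393) = -72883/575 - (227 - 393) = -72883/575 - 1*(-166) = -72883/575 + 166 = 22567/575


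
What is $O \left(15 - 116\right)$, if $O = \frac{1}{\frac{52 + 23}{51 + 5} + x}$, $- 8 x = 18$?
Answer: $\frac{5656}{51} \approx 110.9$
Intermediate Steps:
$x = - \frac{9}{4}$ ($x = \left(- \frac{1}{8}\right) 18 = - \frac{9}{4} \approx -2.25$)
$O = - \frac{56}{51}$ ($O = \frac{1}{\frac{52 + 23}{51 + 5} - \frac{9}{4}} = \frac{1}{\frac{75}{56} - \frac{9}{4}} = \frac{1}{- \frac{51}{56}} = - \frac{56}{51} \approx -1.098$)
$O \left(15 - 116\right) = - \frac{56 \left(15 - 116\right)}{51} = \left(- \frac{56}{51}\right) \left(-101\right) = \frac{5656}{51}$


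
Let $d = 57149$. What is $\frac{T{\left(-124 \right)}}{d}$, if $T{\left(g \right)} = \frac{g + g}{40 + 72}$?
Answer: $- \frac{31}{800086} \approx -3.8746 \cdot 10^{-5}$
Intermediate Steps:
$T{\left(g \right)} = \frac{g}{56}$ ($T{\left(g \right)} = \frac{2 g}{112} = 2 g \frac{1}{112} = \frac{g}{56}$)
$\frac{T{\left(-124 \right)}}{d} = \frac{\frac{1}{56} \left(-124\right)}{57149} = \left(- \frac{31}{14}\right) \frac{1}{57149} = - \frac{31}{800086}$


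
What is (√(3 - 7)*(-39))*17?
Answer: -1326*I ≈ -1326.0*I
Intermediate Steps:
(√(3 - 7)*(-39))*17 = (√(-4)*(-39))*17 = ((2*I)*(-39))*17 = -78*I*17 = -1326*I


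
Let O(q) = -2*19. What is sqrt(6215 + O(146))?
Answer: sqrt(6177) ≈ 78.594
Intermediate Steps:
O(q) = -38
sqrt(6215 + O(146)) = sqrt(6215 - 38) = sqrt(6177)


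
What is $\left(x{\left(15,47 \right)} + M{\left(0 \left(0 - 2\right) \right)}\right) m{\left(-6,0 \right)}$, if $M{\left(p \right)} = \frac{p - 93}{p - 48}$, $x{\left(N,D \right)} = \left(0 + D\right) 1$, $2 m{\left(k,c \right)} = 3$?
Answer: $\frac{2349}{32} \approx 73.406$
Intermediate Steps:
$m{\left(k,c \right)} = \frac{3}{2}$ ($m{\left(k,c \right)} = \frac{1}{2} \cdot 3 = \frac{3}{2}$)
$x{\left(N,D \right)} = D$ ($x{\left(N,D \right)} = D 1 = D$)
$M{\left(p \right)} = \frac{-93 + p}{-48 + p}$
$\left(x{\left(15,47 \right)} + M{\left(0 \left(0 - 2\right) \right)}\right) m{\left(-6,0 \right)} = \left(47 + \frac{-93 + 0 \left(0 - 2\right)}{-48 + 0 \left(0 - 2\right)}\right) \frac{3}{2} = \left(47 + \frac{-93 + 0 \left(-2\right)}{-48 + 0 \left(-2\right)}\right) \frac{3}{2} = \left(47 + \frac{-93 + 0}{-48 + 0}\right) \frac{3}{2} = \left(47 + \frac{1}{-48} \left(-93\right)\right) \frac{3}{2} = \left(47 - - \frac{31}{16}\right) \frac{3}{2} = \left(47 + \frac{31}{16}\right) \frac{3}{2} = \frac{783}{16} \cdot \frac{3}{2} = \frac{2349}{32}$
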